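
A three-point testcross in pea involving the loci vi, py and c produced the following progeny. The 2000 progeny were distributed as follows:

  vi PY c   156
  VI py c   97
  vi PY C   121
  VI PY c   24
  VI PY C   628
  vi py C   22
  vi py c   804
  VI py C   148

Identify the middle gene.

c

The two most frequent reciprocal classes, vi py c and VI PY C, are the parental types, so the F1 was vi py c / VI PY C.
The two rarest classes, vi py C and VI PY c, are the double crossovers. Comparing them with the parentals, only the c allele has switched, so c is the middle locus and the order is vi – c – py.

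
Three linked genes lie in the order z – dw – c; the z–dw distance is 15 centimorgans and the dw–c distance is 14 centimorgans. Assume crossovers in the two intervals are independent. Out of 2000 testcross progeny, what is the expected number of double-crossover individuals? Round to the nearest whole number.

42

Map distances give recombination frequencies of 0.150 and 0.140 for the two intervals.
With no interference, expected double-crossover frequency = 0.150 × 0.140 = 0.02100.
Expected number = 0.02100 × 2000 = 42.00 ≈ 42.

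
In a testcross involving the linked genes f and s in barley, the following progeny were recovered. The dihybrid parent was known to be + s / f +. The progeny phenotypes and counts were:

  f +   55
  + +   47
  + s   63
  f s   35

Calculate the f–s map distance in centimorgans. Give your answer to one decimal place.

41.0 centimorgans

The recombinant classes are + + and f s: 47 + 35 = 82.
Recombination frequency = 82/200 = 0.4100 ≈ 41.0%, i.e. 41.0 centimorgans.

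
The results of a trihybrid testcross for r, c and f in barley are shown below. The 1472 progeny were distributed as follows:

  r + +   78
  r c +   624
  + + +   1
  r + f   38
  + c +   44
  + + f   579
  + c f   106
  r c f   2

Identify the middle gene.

f

The two most frequent reciprocal classes, r c + and + + f, are the parental types, so the F1 was r c + / + + f.
The two rarest classes, r c f and + + +, are the double crossovers. Comparing them with the parentals, only the f allele has switched, so f is the middle locus and the order is r – f – c.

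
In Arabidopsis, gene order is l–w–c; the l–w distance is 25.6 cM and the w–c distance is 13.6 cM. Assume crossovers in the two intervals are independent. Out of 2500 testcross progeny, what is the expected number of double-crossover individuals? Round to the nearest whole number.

Map distances give recombination frequencies of 0.256 and 0.136 for the two intervals.
With no interference, expected double-crossover frequency = 0.256 × 0.136 = 0.03482.
Expected number = 0.03482 × 2500 = 87.04 ≈ 87.

87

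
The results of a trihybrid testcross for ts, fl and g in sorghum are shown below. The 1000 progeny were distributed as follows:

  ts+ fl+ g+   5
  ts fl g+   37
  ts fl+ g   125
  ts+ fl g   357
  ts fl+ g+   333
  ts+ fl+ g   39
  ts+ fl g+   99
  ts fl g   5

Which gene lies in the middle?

ts

The two most frequent reciprocal classes, ts+ fl g and ts fl+ g+, are the parental types, so the F1 was ts+ fl g / ts fl+ g+.
The two rarest classes, ts fl g and ts+ fl+ g+, are the double crossovers. Comparing them with the parentals, only the ts allele has switched, so ts is the middle locus and the order is fl – ts – g.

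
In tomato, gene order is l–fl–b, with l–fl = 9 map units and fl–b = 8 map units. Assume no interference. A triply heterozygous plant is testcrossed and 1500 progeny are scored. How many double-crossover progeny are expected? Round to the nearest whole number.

Map distances give recombination frequencies of 0.090 and 0.080 for the two intervals.
With no interference, expected double-crossover frequency = 0.090 × 0.080 = 0.00720.
Expected number = 0.00720 × 1500 = 10.80 ≈ 11.

11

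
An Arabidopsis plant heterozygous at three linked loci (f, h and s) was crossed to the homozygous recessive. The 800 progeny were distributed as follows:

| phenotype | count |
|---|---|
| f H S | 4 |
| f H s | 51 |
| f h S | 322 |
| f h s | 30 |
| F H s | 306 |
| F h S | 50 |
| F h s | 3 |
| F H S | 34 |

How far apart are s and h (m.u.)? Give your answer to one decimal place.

8.9 m.u.

The two most frequent reciprocal classes, F H s and f h S, are the parental types, so the F1 was F H s / f h S.
The two rarest classes, F h s and f H S, are the double crossovers. Comparing them with the parentals, only the h allele has switched, so h is the middle locus and the order is s – h – f.
Crossovers in the s–h interval produce the single-crossover classes F H S and f h s (34 + 30 = 64) plus the double crossovers (7).
RF(s–h) = (64 + 7) / 800 = 71/800 = 0.0887 → 8.9 m.u.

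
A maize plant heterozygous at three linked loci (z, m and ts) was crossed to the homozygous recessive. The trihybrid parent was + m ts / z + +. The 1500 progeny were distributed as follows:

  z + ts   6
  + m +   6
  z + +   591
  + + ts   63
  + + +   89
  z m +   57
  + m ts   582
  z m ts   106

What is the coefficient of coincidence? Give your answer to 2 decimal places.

The two rarest classes, + m + and z + ts, are the double crossovers. Comparing them with the parentals, only the ts allele has switched, so ts is the middle locus and the order is m – ts – z.
m–ts: (120 + 12)/1500 = 0.0880; ts–z: (195 + 12)/1500 = 0.1380.
Expected DCO frequency = 0.0880 × 0.1380 ≈ 0.01214; observed = 12/1500 ≈ 0.00800.
Coefficient of coincidence = 0.00800/0.01214 ≈ 0.66.

0.66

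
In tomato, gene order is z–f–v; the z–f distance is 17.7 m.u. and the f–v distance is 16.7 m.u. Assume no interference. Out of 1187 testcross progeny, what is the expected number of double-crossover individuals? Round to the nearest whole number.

35

Map distances give recombination frequencies of 0.177 and 0.167 for the two intervals.
With no interference, expected double-crossover frequency = 0.177 × 0.167 = 0.02956.
Expected number = 0.02956 × 1187 = 35.09 ≈ 35.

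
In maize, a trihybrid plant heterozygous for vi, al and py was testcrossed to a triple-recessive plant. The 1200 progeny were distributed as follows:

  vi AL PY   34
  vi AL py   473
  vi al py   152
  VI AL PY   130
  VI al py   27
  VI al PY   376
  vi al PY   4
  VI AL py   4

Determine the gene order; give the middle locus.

The two most frequent reciprocal classes, vi AL py and VI al PY, are the parental types, so the F1 was vi AL py / VI al PY.
The two rarest classes, VI AL py and vi al PY, are the double crossovers. Comparing them with the parentals, only the vi allele has switched, so vi is the middle locus and the order is al – vi – py.

vi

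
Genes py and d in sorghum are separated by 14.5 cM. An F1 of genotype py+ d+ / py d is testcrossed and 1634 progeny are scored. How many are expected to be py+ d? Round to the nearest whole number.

118

A map distance of 14.5 cM corresponds to a recombination frequency of 0.145.
The F1 is py+ d+ / py d, so py+ d is a recombinant gamete class with expected frequency r/2 = 0.145/2 = 0.0725.
Expected number = 0.0725 × 1634 = 118.46 ≈ 118.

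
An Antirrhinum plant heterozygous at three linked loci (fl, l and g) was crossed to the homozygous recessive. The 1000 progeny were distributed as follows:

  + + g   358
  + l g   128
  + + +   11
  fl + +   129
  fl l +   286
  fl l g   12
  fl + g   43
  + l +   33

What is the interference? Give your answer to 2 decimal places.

The two most frequent reciprocal classes, + + g and fl l +, are the parental types, so the F1 was + + g / fl l +.
The two rarest classes, + + + and fl l g, are the double crossovers. Comparing them with the parentals, only the g allele has switched, so g is the middle locus and the order is l – g – fl.
l–g: (257 + 23)/1000 = 0.2800; g–fl: (76 + 23)/1000 = 0.0990.
Expected DCO frequency = 0.2800 × 0.0990 ≈ 0.02772; observed = 23/1000 ≈ 0.02300.
Coefficient of coincidence = 0.02300/0.02772 ≈ 0.83; interference = 1 − 0.83 = 0.17.

0.17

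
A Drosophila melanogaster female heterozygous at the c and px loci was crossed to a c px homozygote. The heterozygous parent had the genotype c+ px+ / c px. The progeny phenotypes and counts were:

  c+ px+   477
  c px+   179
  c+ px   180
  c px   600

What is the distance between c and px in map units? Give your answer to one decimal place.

25.0 map units

The recombinant classes are c+ px and c px+: 180 + 179 = 359.
Recombination frequency = 359/1436 = 0.2500 ≈ 25.0%, i.e. 25.0 map units.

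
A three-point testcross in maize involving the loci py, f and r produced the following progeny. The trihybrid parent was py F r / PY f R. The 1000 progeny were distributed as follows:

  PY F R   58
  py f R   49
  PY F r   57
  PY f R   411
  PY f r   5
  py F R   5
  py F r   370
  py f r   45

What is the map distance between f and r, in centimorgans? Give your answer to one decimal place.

The two rarest classes, py F R and PY f r, are the double crossovers. Comparing them with the parentals, only the r allele has switched, so r is the middle locus and the order is py – r – f.
Crossovers in the r–f interval produce the single-crossover classes py f r and PY F R (45 + 58 = 103) plus the double crossovers (10).
RF(r–f) = (103 + 10) / 1000 = 113/1000 = 0.1130 → 11.3 centimorgans.

11.3 centimorgans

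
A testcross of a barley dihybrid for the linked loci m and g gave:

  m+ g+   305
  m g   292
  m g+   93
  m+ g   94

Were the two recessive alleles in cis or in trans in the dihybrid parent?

The two most frequent classes are m+ g+ (305) and m g (292); these are the parental (non-recombinant) types.
So the F1 carried m+ g+ on one chromosome and m g on the other — the recessive alleles are on the same chromosome (cis / coupling).

cis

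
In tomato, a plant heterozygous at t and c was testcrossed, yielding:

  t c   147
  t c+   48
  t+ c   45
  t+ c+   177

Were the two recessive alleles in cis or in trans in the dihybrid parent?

cis

The two most frequent classes are t+ c+ (177) and t c (147); these are the parental (non-recombinant) types.
So the F1 carried t+ c+ on one chromosome and t c on the other — the recessive alleles are on the same chromosome (cis / coupling).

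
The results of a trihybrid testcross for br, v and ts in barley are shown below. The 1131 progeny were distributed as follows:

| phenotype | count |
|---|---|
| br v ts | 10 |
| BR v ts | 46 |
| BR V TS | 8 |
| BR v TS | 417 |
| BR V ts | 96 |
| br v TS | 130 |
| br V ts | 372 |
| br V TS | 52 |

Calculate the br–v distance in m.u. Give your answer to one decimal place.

The two most frequent reciprocal classes, BR v TS and br V ts, are the parental types, so the F1 was BR v TS / br V ts.
The two rarest classes, BR V TS and br v ts, are the double crossovers. Comparing them with the parentals, only the v allele has switched, so v is the middle locus and the order is br – v – ts.
Crossovers in the br–v interval produce the single-crossover classes br v TS and BR V ts (130 + 96 = 226) plus the double crossovers (18).
RF(br–v) = (226 + 18) / 1131 = 244/1131 = 0.2157 → 21.6 m.u.

21.6 m.u.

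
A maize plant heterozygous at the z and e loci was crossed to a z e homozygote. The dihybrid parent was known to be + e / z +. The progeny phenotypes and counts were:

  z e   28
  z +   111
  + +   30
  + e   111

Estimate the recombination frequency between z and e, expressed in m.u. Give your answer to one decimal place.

The recombinant classes are + + and z e: 30 + 28 = 58.
Recombination frequency = 58/280 = 0.2071 ≈ 20.7%, i.e. 20.7 m.u.

20.7 m.u.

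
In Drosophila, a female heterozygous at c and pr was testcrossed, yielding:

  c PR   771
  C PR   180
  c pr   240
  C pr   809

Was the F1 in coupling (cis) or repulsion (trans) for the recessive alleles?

The two most frequent classes are C pr (809) and c PR (771); these are the parental (non-recombinant) types.
So the F1 carried C pr on one chromosome and c PR on the other — the recessive alleles are on opposite chromosomes (trans / repulsion).

trans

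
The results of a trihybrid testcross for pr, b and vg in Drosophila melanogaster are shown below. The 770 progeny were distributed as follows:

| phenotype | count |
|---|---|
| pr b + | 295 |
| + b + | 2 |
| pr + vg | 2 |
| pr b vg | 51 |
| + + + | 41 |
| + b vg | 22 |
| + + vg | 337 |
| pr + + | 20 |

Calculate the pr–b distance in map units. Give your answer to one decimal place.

The two most frequent reciprocal classes, pr b + and + + vg, are the parental types, so the F1 was pr b + / + + vg.
The two rarest classes, + b + and pr + vg, are the double crossovers. Comparing them with the parentals, only the pr allele has switched, so pr is the middle locus and the order is b – pr – vg.
Crossovers in the b–pr interval produce the single-crossover classes pr + + and + b vg (20 + 22 = 42) plus the double crossovers (4).
RF(b–pr) = (42 + 4) / 770 = 46/770 = 0.0597 → 6.0 map units.

6.0 map units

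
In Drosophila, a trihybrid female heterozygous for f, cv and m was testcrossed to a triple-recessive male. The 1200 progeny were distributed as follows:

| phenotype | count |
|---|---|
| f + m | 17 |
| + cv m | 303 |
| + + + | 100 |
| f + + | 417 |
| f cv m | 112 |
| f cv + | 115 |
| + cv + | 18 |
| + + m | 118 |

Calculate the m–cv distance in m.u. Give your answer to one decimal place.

22.3 m.u.

The two most frequent reciprocal classes, + cv m and f + +, are the parental types, so the F1 was + cv m / f + +.
The two rarest classes, + cv + and f + m, are the double crossovers. Comparing them with the parentals, only the m allele has switched, so m is the middle locus and the order is f – m – cv.
Crossovers in the m–cv interval produce the single-crossover classes + + m and f cv + (118 + 115 = 233) plus the double crossovers (35).
RF(m–cv) = (233 + 35) / 1200 = 268/1200 = 0.2233 → 22.3 m.u.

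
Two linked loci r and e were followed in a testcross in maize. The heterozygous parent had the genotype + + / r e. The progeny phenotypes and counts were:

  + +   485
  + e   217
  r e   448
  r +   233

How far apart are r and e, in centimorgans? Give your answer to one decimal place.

The recombinant classes are + e and r +: 217 + 233 = 450.
Recombination frequency = 450/1383 = 0.3254 ≈ 32.5%, i.e. 32.5 centimorgans.

32.5 centimorgans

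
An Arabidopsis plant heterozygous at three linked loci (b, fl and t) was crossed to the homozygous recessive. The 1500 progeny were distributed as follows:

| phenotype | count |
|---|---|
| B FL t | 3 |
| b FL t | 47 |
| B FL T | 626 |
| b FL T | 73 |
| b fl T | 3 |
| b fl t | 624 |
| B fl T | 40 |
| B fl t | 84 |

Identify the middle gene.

The two most frequent reciprocal classes, b fl t and B FL T, are the parental types, so the F1 was b fl t / B FL T.
The two rarest classes, b fl T and B FL t, are the double crossovers. Comparing them with the parentals, only the t allele has switched, so t is the middle locus and the order is fl – t – b.

t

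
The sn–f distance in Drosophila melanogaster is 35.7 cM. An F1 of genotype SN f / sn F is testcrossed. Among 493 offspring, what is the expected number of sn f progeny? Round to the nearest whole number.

A map distance of 35.7 cM corresponds to a recombination frequency of 0.357.
The F1 is SN f / sn F, so sn f is a recombinant gamete class with expected frequency r/2 = 0.357/2 = 0.1785.
Expected number = 0.1785 × 493 = 88.00 ≈ 88.

88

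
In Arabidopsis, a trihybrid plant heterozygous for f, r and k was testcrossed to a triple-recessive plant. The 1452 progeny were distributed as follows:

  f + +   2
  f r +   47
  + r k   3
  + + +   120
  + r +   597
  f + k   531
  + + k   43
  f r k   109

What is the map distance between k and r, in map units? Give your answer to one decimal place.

The two most frequent reciprocal classes, + r + and f + k, are the parental types, so the F1 was + r + / f + k.
The two rarest classes, + r k and f + +, are the double crossovers. Comparing them with the parentals, only the k allele has switched, so k is the middle locus and the order is f – k – r.
Crossovers in the k–r interval produce the single-crossover classes + + + and f r k (120 + 109 = 229) plus the double crossovers (5).
RF(k–r) = (229 + 5) / 1452 = 234/1452 = 0.1612 → 16.1 map units.

16.1 map units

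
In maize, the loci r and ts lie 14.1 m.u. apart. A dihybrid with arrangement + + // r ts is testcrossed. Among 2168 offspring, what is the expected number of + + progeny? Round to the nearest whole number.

931

A map distance of 14.1 m.u. corresponds to a recombination frequency of 0.141.
The F1 is + + / r ts, so + + is a parental gamete class with expected frequency (1 − r)/2 = 0.859/2 = 0.4295.
Expected number = 0.4295 × 2168 = 931.16 ≈ 931.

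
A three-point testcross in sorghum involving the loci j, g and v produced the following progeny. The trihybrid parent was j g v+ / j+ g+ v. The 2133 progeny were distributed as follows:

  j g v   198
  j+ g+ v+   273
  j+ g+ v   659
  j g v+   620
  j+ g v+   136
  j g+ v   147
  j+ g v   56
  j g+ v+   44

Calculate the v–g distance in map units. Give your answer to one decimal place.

The two rarest classes, j g+ v+ and j+ g v, are the double crossovers. Comparing them with the parentals, only the g allele has switched, so g is the middle locus and the order is j – g – v.
Crossovers in the g–v interval produce the single-crossover classes j g v and j+ g+ v+ (198 + 273 = 471) plus the double crossovers (100).
RF(g–v) = (471 + 100) / 2133 = 571/2133 = 0.2677 → 26.8 map units.

26.8 map units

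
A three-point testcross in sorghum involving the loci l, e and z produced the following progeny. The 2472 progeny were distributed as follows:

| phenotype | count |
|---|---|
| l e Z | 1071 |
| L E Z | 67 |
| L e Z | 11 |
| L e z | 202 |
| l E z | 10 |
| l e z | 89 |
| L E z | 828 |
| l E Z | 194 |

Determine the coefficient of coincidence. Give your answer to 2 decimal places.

The two most frequent reciprocal classes, L E z and l e Z, are the parental types, so the F1 was L E z / l e Z.
The two rarest classes, l E z and L e Z, are the double crossovers. Comparing them with the parentals, only the l allele has switched, so l is the middle locus and the order is e – l – z.
e–l: (396 + 21)/2472 = 0.1687; l–z: (156 + 21)/2472 = 0.0716.
Expected DCO frequency = 0.1687 × 0.0716 ≈ 0.01208; observed = 21/2472 ≈ 0.00850.
Coefficient of coincidence = 0.00850/0.01208 ≈ 0.70.

0.70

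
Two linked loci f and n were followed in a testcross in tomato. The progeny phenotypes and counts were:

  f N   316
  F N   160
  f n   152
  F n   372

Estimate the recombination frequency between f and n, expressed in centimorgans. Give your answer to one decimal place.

The two most frequent classes, F n (372) and f N (316), are the parental types, so the F1 was F n / f N.
The recombinant classes are F N and f n: 160 + 152 = 312.
Recombination frequency = 312/1000 = 0.3120 ≈ 31.2%, i.e. 31.2 centimorgans.

31.2 centimorgans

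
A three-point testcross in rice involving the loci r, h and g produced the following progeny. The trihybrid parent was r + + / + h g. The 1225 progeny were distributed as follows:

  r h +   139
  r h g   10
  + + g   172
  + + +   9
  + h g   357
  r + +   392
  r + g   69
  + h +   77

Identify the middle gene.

r

The two rarest classes, + + + and r h g, are the double crossovers. Comparing them with the parentals, only the r allele has switched, so r is the middle locus and the order is h – r – g.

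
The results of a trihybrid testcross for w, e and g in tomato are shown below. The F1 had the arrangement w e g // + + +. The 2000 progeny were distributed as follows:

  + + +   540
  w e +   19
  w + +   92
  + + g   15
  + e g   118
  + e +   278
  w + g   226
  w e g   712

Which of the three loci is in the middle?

The two rarest classes, w e + and + + g, are the double crossovers. Comparing them with the parentals, only the g allele has switched, so g is the middle locus and the order is w – g – e.

g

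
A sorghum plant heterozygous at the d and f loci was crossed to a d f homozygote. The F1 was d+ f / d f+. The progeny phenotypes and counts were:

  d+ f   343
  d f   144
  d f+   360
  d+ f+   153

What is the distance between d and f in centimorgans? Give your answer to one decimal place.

29.7 centimorgans

The recombinant classes are d+ f+ and d f: 153 + 144 = 297.
Recombination frequency = 297/1000 = 0.2970 ≈ 29.7%, i.e. 29.7 centimorgans.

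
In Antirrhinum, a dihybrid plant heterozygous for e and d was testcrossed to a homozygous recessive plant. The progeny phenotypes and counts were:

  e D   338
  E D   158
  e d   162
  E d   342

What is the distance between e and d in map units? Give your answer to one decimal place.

32.0 map units

The two most frequent classes, E d (342) and e D (338), are the parental types, so the F1 was E d / e D.
The recombinant classes are E D and e d: 158 + 162 = 320.
Recombination frequency = 320/1000 = 0.3200 ≈ 32.0%, i.e. 32.0 map units.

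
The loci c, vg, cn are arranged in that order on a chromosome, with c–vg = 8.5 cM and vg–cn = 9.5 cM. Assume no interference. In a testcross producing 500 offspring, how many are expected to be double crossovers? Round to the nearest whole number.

Map distances give recombination frequencies of 0.085 and 0.095 for the two intervals.
With no interference, expected double-crossover frequency = 0.085 × 0.095 = 0.00808.
Expected number = 0.00808 × 500 = 4.04 ≈ 4.

4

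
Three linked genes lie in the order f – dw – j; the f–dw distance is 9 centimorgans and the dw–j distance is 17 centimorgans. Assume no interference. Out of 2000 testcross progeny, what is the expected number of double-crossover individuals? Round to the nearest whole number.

31

Map distances give recombination frequencies of 0.090 and 0.170 for the two intervals.
With no interference, expected double-crossover frequency = 0.090 × 0.170 = 0.01530.
Expected number = 0.01530 × 2000 = 30.60 ≈ 31.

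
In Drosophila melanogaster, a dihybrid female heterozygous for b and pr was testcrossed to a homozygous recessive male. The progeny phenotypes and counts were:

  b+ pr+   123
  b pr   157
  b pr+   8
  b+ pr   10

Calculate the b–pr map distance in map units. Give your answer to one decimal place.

6.0 map units

The two most frequent classes, b+ pr+ (123) and b pr (157), are the parental types, so the F1 was b+ pr+ / b pr.
The recombinant classes are b+ pr and b pr+: 10 + 8 = 18.
Recombination frequency = 18/298 = 0.0604 ≈ 6.0%, i.e. 6.0 map units.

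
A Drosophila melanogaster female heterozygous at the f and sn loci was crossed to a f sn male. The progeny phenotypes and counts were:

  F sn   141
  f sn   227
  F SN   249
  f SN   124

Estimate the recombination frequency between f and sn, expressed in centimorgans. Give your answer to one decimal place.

35.8 centimorgans

The two most frequent classes, F SN (249) and f sn (227), are the parental types, so the F1 was F SN / f sn.
The recombinant classes are F sn and f SN: 141 + 124 = 265.
Recombination frequency = 265/741 = 0.3576 ≈ 35.8%, i.e. 35.8 centimorgans.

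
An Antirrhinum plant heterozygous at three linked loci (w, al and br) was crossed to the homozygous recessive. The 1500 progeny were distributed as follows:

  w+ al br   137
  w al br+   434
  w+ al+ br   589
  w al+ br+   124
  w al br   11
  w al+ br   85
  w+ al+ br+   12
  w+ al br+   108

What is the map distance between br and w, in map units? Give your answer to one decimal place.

The two most frequent reciprocal classes, w+ al+ br and w al br+, are the parental types, so the F1 was w+ al+ br / w al br+.
The two rarest classes, w+ al+ br+ and w al br, are the double crossovers. Comparing them with the parentals, only the br allele has switched, so br is the middle locus and the order is al – br – w.
Crossovers in the br–w interval produce the single-crossover classes w al+ br and w+ al br+ (85 + 108 = 193) plus the double crossovers (23).
RF(br–w) = (193 + 23) / 1500 = 216/1500 = 0.1440 → 14.4 map units.

14.4 map units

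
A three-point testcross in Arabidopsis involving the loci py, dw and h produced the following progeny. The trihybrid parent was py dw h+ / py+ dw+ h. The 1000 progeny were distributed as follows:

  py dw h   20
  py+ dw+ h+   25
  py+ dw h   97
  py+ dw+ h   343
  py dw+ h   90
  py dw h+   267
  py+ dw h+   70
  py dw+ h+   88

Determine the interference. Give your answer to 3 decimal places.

0.046

The two rarest classes, py dw h and py+ dw+ h+, are the double crossovers. Comparing them with the parentals, only the h allele has switched, so h is the middle locus and the order is dw – h – py.
dw–h: (185 + 45)/1000 = 0.2300; h–py: (160 + 45)/1000 = 0.2050.
Expected DCO frequency = 0.2300 × 0.2050 ≈ 0.04715; observed = 45/1000 ≈ 0.04500.
Coefficient of coincidence = 0.04500/0.04715 ≈ 0.954; interference = 1 − 0.954 = 0.046.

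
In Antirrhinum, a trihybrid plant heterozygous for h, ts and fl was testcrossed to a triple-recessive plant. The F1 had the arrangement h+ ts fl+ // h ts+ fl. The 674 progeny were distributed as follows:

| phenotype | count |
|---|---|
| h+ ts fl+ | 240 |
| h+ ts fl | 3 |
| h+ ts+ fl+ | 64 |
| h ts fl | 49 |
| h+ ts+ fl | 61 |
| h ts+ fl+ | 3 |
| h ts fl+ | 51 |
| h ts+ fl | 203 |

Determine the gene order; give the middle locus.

fl

The two rarest classes, h+ ts fl and h ts+ fl+, are the double crossovers. Comparing them with the parentals, only the fl allele has switched, so fl is the middle locus and the order is h – fl – ts.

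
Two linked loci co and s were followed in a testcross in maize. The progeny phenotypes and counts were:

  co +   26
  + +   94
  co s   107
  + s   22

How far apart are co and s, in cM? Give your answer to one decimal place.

The two most frequent classes, + + (94) and co s (107), are the parental types, so the F1 was + + / co s.
The recombinant classes are + s and co +: 22 + 26 = 48.
Recombination frequency = 48/249 = 0.1928 ≈ 19.3%, i.e. 19.3 cM.

19.3 cM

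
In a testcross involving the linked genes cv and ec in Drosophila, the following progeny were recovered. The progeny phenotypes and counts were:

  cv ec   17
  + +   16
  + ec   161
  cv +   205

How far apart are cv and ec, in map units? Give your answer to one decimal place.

8.3 map units

The two most frequent classes, + ec (161) and cv + (205), are the parental types, so the F1 was + ec / cv +.
The recombinant classes are + + and cv ec: 16 + 17 = 33.
Recombination frequency = 33/399 = 0.0827 ≈ 8.3%, i.e. 8.3 map units.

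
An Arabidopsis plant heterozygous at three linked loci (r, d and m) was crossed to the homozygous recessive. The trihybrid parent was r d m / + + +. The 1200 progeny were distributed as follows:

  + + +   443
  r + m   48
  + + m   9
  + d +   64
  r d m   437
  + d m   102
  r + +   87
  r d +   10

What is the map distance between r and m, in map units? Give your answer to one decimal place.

17.3 map units

The two rarest classes, r d + and + + m, are the double crossovers. Comparing them with the parentals, only the m allele has switched, so m is the middle locus and the order is r – m – d.
Crossovers in the r–m interval produce the single-crossover classes + d m and r + + (102 + 87 = 189) plus the double crossovers (19).
RF(r–m) = (189 + 19) / 1200 = 208/1200 = 0.1733 → 17.3 map units.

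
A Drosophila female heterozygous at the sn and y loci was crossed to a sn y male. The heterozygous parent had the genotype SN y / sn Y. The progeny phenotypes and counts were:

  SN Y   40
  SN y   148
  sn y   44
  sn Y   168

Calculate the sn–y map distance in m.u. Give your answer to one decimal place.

21.0 m.u.

The recombinant classes are SN Y and sn y: 40 + 44 = 84.
Recombination frequency = 84/400 = 0.2100 ≈ 21.0%, i.e. 21.0 m.u.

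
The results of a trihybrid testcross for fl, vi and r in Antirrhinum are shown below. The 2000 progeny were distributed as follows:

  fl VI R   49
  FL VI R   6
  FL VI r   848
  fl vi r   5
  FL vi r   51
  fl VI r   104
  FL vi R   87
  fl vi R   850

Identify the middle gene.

r

The two most frequent reciprocal classes, fl vi R and FL VI r, are the parental types, so the F1 was fl vi R / FL VI r.
The two rarest classes, fl vi r and FL VI R, are the double crossovers. Comparing them with the parentals, only the r allele has switched, so r is the middle locus and the order is vi – r – fl.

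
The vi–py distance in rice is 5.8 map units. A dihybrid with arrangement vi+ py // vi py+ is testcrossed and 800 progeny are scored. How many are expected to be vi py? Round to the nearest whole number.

A map distance of 5.8 map units corresponds to a recombination frequency of 0.058.
The F1 is vi+ py / vi py+, so vi py is a recombinant gamete class with expected frequency r/2 = 0.058/2 = 0.0290.
Expected number = 0.0290 × 800 = 23.20 ≈ 23.

23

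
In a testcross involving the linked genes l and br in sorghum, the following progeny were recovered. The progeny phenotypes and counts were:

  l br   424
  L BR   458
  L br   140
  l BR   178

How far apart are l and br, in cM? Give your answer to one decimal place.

26.5 cM

The two most frequent classes, L BR (458) and l br (424), are the parental types, so the F1 was L BR / l br.
The recombinant classes are L br and l BR: 140 + 178 = 318.
Recombination frequency = 318/1200 = 0.2650 ≈ 26.5%, i.e. 26.5 cM.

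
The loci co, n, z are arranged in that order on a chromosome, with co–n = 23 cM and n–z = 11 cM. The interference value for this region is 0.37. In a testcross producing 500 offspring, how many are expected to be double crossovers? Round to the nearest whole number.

8

Map distances give recombination frequencies of 0.230 and 0.110 for the two intervals.
With interference 0.37 (so coincidence = 0.63), expected double-crossover frequency = 0.230 × 0.110 × 0.63 = 0.01594.
Expected number = 0.01594 × 500 = 7.97 ≈ 8.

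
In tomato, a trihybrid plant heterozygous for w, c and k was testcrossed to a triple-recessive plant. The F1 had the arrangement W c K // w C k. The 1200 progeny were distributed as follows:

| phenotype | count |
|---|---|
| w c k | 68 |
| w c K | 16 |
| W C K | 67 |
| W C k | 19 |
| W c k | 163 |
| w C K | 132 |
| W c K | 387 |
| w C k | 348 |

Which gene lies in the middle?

w

The two rarest classes, w c K and W C k, are the double crossovers. Comparing them with the parentals, only the w allele has switched, so w is the middle locus and the order is k – w – c.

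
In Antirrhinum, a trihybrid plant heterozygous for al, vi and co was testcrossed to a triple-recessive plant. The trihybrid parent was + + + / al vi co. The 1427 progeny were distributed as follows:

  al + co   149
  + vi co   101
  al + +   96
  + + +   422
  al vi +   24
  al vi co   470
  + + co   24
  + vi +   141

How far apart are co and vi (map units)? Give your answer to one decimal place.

The two rarest classes, + + co and al vi +, are the double crossovers. Comparing them with the parentals, only the co allele has switched, so co is the middle locus and the order is al – co – vi.
Crossovers in the co–vi interval produce the single-crossover classes + vi + and al + co (141 + 149 = 290) plus the double crossovers (48).
RF(co–vi) = (290 + 48) / 1427 = 338/1427 = 0.2369 → 23.7 map units.

23.7 map units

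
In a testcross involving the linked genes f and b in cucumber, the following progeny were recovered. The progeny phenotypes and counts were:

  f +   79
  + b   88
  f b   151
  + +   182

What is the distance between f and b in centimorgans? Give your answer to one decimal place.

33.4 centimorgans

The two most frequent classes, + + (182) and f b (151), are the parental types, so the F1 was + + / f b.
The recombinant classes are + b and f +: 88 + 79 = 167.
Recombination frequency = 167/500 = 0.3340 ≈ 33.4%, i.e. 33.4 centimorgans.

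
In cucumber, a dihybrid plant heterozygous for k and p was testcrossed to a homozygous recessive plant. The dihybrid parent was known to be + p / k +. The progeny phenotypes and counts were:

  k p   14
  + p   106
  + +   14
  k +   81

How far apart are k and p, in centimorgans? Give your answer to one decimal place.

The recombinant classes are + + and k p: 14 + 14 = 28.
Recombination frequency = 28/215 = 0.1302 ≈ 13.0%, i.e. 13.0 centimorgans.

13.0 centimorgans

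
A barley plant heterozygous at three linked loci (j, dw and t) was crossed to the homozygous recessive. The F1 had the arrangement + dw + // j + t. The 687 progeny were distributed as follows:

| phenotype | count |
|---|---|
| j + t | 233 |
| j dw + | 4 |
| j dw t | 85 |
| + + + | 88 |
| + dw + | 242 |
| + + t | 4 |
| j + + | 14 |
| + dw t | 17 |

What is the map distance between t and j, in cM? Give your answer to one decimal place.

The two rarest classes, j dw + and + + t, are the double crossovers. Comparing them with the parentals, only the j allele has switched, so j is the middle locus and the order is dw – j – t.
Crossovers in the j–t interval produce the single-crossover classes + dw t and j + + (17 + 14 = 31) plus the double crossovers (8).
RF(j–t) = (31 + 8) / 687 = 39/687 = 0.0568 → 5.7 cM.

5.7 cM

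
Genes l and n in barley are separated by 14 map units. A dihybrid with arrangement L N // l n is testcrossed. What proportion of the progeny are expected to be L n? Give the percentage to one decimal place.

7.0%

A map distance of 14 map units corresponds to a recombination frequency of 0.140.
The F1 is L N / l n, so L n is a recombinant gamete class with expected frequency r/2 = 0.140/2 = 0.0700.
That is 0.0700 = 7.0% of the progeny.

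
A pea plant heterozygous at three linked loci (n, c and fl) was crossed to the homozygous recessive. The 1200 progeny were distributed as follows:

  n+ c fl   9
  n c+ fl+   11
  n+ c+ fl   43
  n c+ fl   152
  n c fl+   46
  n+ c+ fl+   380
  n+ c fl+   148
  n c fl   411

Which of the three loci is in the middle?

n

The two most frequent reciprocal classes, n c fl and n+ c+ fl+, are the parental types, so the F1 was n c fl / n+ c+ fl+.
The two rarest classes, n+ c fl and n c+ fl+, are the double crossovers. Comparing them with the parentals, only the n allele has switched, so n is the middle locus and the order is c – n – fl.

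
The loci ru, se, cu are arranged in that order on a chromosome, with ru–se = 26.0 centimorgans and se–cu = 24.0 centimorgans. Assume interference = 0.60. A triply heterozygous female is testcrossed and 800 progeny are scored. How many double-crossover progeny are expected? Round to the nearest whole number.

20

Map distances give recombination frequencies of 0.260 and 0.240 for the two intervals.
With interference 0.60 (so coincidence = 0.40), expected double-crossover frequency = 0.260 × 0.240 × 0.40 = 0.02496.
Expected number = 0.02496 × 800 = 19.97 ≈ 20.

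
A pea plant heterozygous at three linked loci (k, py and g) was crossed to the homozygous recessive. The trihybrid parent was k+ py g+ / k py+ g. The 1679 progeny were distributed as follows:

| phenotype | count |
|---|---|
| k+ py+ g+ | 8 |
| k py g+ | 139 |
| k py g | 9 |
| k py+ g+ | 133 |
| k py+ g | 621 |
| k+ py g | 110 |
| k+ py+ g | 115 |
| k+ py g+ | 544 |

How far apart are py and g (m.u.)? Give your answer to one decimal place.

15.5 m.u.

The two rarest classes, k+ py+ g+ and k py g, are the double crossovers. Comparing them with the parentals, only the py allele has switched, so py is the middle locus and the order is g – py – k.
Crossovers in the g–py interval produce the single-crossover classes k+ py g and k py+ g+ (110 + 133 = 243) plus the double crossovers (17).
RF(g–py) = (243 + 17) / 1679 = 260/1679 = 0.1549 → 15.5 m.u.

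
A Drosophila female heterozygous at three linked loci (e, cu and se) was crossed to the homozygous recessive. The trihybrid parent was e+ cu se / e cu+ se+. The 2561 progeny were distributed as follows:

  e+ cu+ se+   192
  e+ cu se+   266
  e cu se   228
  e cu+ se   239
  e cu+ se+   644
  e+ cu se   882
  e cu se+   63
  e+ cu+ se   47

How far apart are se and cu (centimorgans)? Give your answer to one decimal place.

24.0 centimorgans

The two rarest classes, e+ cu+ se and e cu se+, are the double crossovers. Comparing them with the parentals, only the cu allele has switched, so cu is the middle locus and the order is se – cu – e.
Crossovers in the se–cu interval produce the single-crossover classes e+ cu se+ and e cu+ se (266 + 239 = 505) plus the double crossovers (110).
RF(se–cu) = (505 + 110) / 2561 = 615/2561 = 0.2401 → 24.0 centimorgans.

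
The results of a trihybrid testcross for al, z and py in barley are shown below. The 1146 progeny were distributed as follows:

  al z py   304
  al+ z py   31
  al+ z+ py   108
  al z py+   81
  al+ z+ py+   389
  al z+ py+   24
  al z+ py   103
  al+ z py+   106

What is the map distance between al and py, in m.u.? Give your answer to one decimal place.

21.3 m.u.

The two most frequent reciprocal classes, al+ z+ py+ and al z py, are the parental types, so the F1 was al+ z+ py+ / al z py.
The two rarest classes, al z+ py+ and al+ z py, are the double crossovers. Comparing them with the parentals, only the al allele has switched, so al is the middle locus and the order is py – al – z.
Crossovers in the py–al interval produce the single-crossover classes al+ z+ py and al z py+ (108 + 81 = 189) plus the double crossovers (55).
RF(py–al) = (189 + 55) / 1146 = 244/1146 = 0.2129 → 21.3 m.u.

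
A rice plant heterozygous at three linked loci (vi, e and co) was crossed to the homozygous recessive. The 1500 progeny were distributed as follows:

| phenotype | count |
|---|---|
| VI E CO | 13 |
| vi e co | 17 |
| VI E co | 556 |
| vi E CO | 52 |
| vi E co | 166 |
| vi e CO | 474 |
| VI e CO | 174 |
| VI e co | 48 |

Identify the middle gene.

co

The two most frequent reciprocal classes, VI E co and vi e CO, are the parental types, so the F1 was VI E co / vi e CO.
The two rarest classes, VI E CO and vi e co, are the double crossovers. Comparing them with the parentals, only the co allele has switched, so co is the middle locus and the order is vi – co – e.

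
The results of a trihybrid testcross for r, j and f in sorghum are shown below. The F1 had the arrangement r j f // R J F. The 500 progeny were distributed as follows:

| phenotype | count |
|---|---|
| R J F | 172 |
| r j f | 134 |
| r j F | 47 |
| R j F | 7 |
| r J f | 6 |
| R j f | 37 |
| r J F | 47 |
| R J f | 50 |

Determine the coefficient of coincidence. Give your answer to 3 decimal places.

The two rarest classes, r J f and R j F, are the double crossovers. Comparing them with the parentals, only the j allele has switched, so j is the middle locus and the order is r – j – f.
r–j: (84 + 13)/500 = 0.1940; j–f: (97 + 13)/500 = 0.2200.
Expected DCO frequency = 0.1940 × 0.2200 ≈ 0.04268; observed = 13/500 ≈ 0.02600.
Coefficient of coincidence = 0.02600/0.04268 ≈ 0.609.

0.609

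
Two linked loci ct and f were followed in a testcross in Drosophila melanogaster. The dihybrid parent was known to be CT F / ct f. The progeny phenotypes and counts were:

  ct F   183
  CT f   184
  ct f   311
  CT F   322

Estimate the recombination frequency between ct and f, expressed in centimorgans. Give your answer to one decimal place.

36.7 centimorgans

The recombinant classes are CT f and ct F: 184 + 183 = 367.
Recombination frequency = 367/1000 = 0.3670 ≈ 36.7%, i.e. 36.7 centimorgans.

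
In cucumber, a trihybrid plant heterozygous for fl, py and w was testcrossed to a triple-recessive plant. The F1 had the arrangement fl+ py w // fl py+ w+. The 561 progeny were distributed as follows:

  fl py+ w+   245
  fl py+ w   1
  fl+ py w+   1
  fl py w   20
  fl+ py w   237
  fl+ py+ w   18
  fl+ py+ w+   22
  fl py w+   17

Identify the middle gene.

The two rarest classes, fl+ py w+ and fl py+ w, are the double crossovers. Comparing them with the parentals, only the w allele has switched, so w is the middle locus and the order is fl – w – py.

w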